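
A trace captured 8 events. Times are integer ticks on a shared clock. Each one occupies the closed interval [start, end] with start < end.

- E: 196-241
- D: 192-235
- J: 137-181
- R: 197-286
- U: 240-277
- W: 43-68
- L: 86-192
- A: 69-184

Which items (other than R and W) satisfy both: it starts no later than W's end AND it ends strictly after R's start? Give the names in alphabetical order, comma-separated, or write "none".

none

Conditions: its start is no later than W's end (X.start <= 68) AND its end is strictly after R's start (X.end > 197).
A: start 69 <= 68? ✗; end 184 > 197? ✗ → no.
D: start 192 <= 68? ✗; end 235 > 197? ✓ → no.
E: start 196 <= 68? ✗; end 241 > 197? ✓ → no.
J: start 137 <= 68? ✗; end 181 > 197? ✗ → no.
L: start 86 <= 68? ✗; end 192 > 197? ✗ → no.
U: start 240 <= 68? ✗; end 277 > 197? ✓ → no.
Result: none.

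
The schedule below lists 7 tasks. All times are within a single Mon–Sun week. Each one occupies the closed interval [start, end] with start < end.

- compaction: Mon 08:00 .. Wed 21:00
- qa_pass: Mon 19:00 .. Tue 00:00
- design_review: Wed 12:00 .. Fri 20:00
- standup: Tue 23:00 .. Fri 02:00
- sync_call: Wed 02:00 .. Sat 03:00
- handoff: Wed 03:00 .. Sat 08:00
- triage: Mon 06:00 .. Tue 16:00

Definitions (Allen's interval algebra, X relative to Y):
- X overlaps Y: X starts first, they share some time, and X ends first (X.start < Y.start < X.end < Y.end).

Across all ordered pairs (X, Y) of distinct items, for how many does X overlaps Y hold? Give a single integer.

9

Checking all 42 ordered pairs for relation 'overlaps'; matching pairs in alphabetical order:
(compaction, design_review): compaction overlaps design_review ✓
(compaction, handoff): compaction overlaps handoff ✓
(compaction, standup): compaction overlaps standup ✓
(compaction, sync_call): compaction overlaps sync_call ✓
(standup, design_review): standup overlaps design_review ✓
(standup, handoff): standup overlaps handoff ✓
(standup, sync_call): standup overlaps sync_call ✓
(sync_call, handoff): sync_call overlaps handoff ✓
(triage, compaction): triage overlaps compaction ✓
Count: 9.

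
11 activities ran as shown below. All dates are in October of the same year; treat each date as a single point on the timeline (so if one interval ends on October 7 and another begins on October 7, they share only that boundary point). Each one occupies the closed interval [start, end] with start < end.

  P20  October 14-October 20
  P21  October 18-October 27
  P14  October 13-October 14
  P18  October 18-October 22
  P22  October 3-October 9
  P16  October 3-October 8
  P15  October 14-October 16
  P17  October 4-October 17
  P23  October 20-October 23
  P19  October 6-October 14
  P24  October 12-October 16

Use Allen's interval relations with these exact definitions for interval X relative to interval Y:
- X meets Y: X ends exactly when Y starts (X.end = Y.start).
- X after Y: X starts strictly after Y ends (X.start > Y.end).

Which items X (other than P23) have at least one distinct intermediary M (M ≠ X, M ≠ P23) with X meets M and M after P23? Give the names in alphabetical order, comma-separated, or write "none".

Target P23 = [October 20, October 23].
Intermediaries M with M after P23: none.
Union: none.

none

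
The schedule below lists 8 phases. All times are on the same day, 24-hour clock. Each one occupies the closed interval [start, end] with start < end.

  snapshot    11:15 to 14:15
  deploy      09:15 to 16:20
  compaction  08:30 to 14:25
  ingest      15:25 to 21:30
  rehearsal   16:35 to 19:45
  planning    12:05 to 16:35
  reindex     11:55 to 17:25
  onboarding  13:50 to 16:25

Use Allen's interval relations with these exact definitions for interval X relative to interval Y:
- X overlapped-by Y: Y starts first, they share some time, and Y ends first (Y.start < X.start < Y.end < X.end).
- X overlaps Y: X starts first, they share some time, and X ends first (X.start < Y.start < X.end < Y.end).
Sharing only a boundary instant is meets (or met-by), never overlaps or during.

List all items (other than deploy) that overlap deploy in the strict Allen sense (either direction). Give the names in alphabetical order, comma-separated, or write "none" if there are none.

Target deploy = [09:15, 16:20].
compaction [08:30, 14:25] → overlaps → yes.
ingest [15:25, 21:30] → overlapped-by → yes.
onboarding [13:50, 16:25] → overlapped-by → yes.
planning [12:05, 16:35] → overlapped-by → yes.
rehearsal [16:35, 19:45] → after → no.
reindex [11:55, 17:25] → overlapped-by → yes.
snapshot [11:15, 14:15] → during → no.
Result: compaction, ingest, onboarding, planning, reindex.

compaction, ingest, onboarding, planning, reindex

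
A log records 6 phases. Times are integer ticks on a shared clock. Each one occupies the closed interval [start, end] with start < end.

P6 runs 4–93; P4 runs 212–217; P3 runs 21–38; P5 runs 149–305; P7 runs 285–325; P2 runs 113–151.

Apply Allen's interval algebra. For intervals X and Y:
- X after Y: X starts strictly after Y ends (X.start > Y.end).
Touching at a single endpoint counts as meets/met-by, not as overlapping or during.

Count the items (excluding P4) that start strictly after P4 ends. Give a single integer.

Target P4 = [212, 217].
P2 [113, 151] → before → no.
P3 [21, 38] → before → no.
P5 [149, 305] → contains → no.
P6 [4, 93] → before → no.
P7 [285, 325] → after → counts.
Total: 1.

1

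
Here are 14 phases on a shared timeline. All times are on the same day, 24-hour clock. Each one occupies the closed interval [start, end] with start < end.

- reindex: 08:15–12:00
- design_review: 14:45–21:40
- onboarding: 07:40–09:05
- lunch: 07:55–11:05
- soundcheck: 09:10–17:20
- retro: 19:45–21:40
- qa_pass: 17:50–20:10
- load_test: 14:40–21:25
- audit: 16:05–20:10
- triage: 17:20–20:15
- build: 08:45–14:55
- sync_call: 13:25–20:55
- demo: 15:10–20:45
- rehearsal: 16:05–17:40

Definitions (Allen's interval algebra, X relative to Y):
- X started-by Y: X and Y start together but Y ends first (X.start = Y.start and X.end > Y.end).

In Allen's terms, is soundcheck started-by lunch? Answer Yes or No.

soundcheck = [09:10, 17:20], lunch = [07:55, 11:05].
Actual relation of soundcheck to lunch: overlapped-by.
Asked whether 'started-by' holds → No.

No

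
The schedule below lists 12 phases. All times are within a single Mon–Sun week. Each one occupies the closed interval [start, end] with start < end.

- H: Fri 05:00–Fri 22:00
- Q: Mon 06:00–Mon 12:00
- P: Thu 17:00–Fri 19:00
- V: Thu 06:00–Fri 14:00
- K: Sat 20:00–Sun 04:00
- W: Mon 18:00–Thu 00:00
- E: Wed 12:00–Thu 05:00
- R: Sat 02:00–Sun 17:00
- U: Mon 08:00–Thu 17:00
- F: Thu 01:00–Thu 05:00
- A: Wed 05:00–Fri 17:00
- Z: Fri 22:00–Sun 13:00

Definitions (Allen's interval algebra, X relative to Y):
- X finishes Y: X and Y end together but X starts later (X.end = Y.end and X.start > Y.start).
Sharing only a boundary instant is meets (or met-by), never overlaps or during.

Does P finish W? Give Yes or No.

No

P = [Thu 17:00, Fri 19:00], W = [Mon 18:00, Thu 00:00].
Actual relation of P to W: after.
Asked whether 'finishes' holds → No.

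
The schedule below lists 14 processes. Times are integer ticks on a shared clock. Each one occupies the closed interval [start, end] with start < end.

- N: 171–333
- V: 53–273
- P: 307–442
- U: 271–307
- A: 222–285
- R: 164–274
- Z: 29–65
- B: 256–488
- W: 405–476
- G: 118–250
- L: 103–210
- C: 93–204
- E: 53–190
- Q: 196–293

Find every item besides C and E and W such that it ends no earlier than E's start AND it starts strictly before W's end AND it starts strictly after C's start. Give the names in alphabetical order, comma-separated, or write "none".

Conditions: its end is no earlier than E's start (X.end >= 53) AND its start is strictly before W's end (X.start < 476) AND its start is strictly after C's start (X.start > 93).
A: end 285 >= 53? ✓; start 222 < 476? ✓; start 222 > 93? ✓ → yes.
B: end 488 >= 53? ✓; start 256 < 476? ✓; start 256 > 93? ✓ → yes.
G: end 250 >= 53? ✓; start 118 < 476? ✓; start 118 > 93? ✓ → yes.
L: end 210 >= 53? ✓; start 103 < 476? ✓; start 103 > 93? ✓ → yes.
N: end 333 >= 53? ✓; start 171 < 476? ✓; start 171 > 93? ✓ → yes.
P: end 442 >= 53? ✓; start 307 < 476? ✓; start 307 > 93? ✓ → yes.
Q: end 293 >= 53? ✓; start 196 < 476? ✓; start 196 > 93? ✓ → yes.
R: end 274 >= 53? ✓; start 164 < 476? ✓; start 164 > 93? ✓ → yes.
U: end 307 >= 53? ✓; start 271 < 476? ✓; start 271 > 93? ✓ → yes.
V: end 273 >= 53? ✓; start 53 < 476? ✓; start 53 > 93? ✗ → no.
Z: end 65 >= 53? ✓; start 29 < 476? ✓; start 29 > 93? ✗ → no.
Result: A, B, G, L, N, P, Q, R, U.

A, B, G, L, N, P, Q, R, U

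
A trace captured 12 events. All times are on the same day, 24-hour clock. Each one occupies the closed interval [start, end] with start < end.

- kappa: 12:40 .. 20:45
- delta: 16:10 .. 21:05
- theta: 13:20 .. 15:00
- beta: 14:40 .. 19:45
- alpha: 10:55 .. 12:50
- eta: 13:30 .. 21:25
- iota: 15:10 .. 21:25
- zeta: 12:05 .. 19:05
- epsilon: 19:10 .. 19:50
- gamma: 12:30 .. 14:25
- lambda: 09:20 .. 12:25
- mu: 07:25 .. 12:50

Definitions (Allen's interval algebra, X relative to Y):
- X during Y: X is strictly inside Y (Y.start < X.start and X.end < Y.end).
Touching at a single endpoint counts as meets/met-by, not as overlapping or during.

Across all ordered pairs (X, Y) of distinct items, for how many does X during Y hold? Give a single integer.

Checking all 132 ordered pairs for relation 'during'; matching pairs in alphabetical order:
(beta, eta): beta during eta ✓
(beta, kappa): beta during kappa ✓
(delta, eta): delta during eta ✓
(delta, iota): delta during iota ✓
(epsilon, delta): epsilon during delta ✓
(epsilon, eta): epsilon during eta ✓
(epsilon, iota): epsilon during iota ✓
(epsilon, kappa): epsilon during kappa ✓
(gamma, zeta): gamma during zeta ✓
(lambda, mu): lambda during mu ✓
(theta, kappa): theta during kappa ✓
(theta, zeta): theta during zeta ✓
Count: 12.

12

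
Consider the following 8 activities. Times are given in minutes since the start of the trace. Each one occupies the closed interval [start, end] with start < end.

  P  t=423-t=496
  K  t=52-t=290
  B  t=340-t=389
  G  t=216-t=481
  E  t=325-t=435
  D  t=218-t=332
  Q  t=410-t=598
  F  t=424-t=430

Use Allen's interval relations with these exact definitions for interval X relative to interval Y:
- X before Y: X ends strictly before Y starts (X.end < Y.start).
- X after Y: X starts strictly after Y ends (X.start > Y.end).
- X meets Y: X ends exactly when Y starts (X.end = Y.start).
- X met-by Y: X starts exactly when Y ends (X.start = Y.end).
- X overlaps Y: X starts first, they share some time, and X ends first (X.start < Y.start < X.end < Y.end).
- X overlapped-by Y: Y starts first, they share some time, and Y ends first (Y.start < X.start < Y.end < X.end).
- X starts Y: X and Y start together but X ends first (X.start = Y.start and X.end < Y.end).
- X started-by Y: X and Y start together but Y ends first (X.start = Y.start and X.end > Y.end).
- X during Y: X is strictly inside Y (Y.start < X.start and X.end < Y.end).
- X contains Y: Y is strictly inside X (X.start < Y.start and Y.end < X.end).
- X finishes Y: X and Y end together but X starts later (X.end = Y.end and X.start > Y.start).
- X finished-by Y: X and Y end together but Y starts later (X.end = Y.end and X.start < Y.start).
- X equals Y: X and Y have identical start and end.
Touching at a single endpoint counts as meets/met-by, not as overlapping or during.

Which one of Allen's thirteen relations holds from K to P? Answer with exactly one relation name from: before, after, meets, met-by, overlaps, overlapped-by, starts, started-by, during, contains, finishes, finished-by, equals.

K = [t=52, t=290]; P = [t=423, t=496].
Compare endpoints: K.start < P.start, K.start < P.end, K.end < P.start, K.end < P.end.
That pattern is 'before'.

before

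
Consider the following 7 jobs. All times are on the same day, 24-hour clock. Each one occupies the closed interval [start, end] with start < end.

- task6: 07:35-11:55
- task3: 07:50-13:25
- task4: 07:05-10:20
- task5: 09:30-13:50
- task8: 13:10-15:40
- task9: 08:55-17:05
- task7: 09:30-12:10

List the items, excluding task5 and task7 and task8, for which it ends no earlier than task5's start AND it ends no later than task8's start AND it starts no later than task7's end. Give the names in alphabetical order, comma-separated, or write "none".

task4, task6

Conditions: its end is no earlier than task5's start (X.end >= 09:30) AND its end is no later than task8's start (X.end <= 13:10) AND its start is no later than task7's end (X.start <= 12:10).
task3: end 13:25 >= 09:30? ✓; end 13:25 <= 13:10? ✗; start 07:50 <= 12:10? ✓ → no.
task4: end 10:20 >= 09:30? ✓; end 10:20 <= 13:10? ✓; start 07:05 <= 12:10? ✓ → yes.
task6: end 11:55 >= 09:30? ✓; end 11:55 <= 13:10? ✓; start 07:35 <= 12:10? ✓ → yes.
task9: end 17:05 >= 09:30? ✓; end 17:05 <= 13:10? ✗; start 08:55 <= 12:10? ✓ → no.
Result: task4, task6.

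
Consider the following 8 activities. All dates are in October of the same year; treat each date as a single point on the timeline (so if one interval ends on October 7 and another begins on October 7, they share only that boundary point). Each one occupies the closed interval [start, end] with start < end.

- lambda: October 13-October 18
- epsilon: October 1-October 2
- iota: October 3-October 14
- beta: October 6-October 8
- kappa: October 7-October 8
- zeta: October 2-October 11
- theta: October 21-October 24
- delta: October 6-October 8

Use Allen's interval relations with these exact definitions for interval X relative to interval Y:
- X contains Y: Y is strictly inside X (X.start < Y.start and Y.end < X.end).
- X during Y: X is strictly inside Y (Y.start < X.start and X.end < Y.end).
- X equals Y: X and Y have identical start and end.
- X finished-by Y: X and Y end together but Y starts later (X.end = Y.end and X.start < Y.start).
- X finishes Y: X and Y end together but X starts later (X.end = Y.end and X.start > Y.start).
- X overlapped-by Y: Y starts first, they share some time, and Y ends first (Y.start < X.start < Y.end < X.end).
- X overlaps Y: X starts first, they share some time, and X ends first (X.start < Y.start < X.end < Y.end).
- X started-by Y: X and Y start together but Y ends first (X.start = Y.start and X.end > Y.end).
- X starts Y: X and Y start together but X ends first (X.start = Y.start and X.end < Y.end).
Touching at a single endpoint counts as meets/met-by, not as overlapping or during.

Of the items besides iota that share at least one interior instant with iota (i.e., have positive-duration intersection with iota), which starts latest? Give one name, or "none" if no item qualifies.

lambda

Target iota = [October 3, October 14].
beta [October 6, October 8] → during → candidate.
delta [October 6, October 8] → during → candidate.
epsilon [October 1, October 2] → before → excluded.
kappa [October 7, October 8] → during → candidate.
lambda [October 13, October 18] → overlapped-by → candidate.
theta [October 21, October 24] → after → excluded.
zeta [October 2, October 11] → overlaps → candidate.
Among candidates, latest start is October 13 → lambda.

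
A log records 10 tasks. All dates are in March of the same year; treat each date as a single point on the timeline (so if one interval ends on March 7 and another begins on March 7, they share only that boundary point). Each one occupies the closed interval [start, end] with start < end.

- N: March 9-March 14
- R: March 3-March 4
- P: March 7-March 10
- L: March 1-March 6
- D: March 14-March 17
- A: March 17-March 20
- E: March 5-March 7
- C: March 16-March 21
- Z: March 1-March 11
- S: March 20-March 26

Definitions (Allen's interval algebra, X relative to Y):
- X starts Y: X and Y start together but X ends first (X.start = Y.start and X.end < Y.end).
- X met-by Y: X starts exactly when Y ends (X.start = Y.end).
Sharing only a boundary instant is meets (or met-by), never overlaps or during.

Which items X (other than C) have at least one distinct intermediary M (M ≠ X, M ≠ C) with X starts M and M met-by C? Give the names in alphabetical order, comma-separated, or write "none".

none

Target C = [March 16, March 21].
Intermediaries M with M met-by C: none.
Union: none.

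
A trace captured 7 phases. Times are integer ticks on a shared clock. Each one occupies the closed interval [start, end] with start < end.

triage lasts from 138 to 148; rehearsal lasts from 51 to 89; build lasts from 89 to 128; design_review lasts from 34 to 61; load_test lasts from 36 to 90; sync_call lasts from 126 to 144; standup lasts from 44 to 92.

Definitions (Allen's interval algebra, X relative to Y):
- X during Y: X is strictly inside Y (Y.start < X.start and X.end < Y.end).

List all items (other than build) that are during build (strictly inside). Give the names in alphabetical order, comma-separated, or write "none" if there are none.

none

Target build = [89, 128].
design_review [34, 61] → before → no.
load_test [36, 90] → overlaps → no.
rehearsal [51, 89] → meets → no.
standup [44, 92] → overlaps → no.
sync_call [126, 144] → overlapped-by → no.
triage [138, 148] → after → no.
Result: none.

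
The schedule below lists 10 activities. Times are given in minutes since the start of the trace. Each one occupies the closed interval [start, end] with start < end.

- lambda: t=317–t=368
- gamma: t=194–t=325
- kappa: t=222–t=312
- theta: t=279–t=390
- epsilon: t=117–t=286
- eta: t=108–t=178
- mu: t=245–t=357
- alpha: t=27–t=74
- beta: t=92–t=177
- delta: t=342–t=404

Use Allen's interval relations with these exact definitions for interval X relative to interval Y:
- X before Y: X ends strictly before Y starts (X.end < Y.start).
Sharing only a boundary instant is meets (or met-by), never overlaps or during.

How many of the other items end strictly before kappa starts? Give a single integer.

3

Target kappa = [t=222, t=312].
alpha [t=27, t=74] → before → counts.
beta [t=92, t=177] → before → counts.
delta [t=342, t=404] → after → no.
epsilon [t=117, t=286] → overlaps → no.
eta [t=108, t=178] → before → counts.
gamma [t=194, t=325] → contains → no.
lambda [t=317, t=368] → after → no.
mu [t=245, t=357] → overlapped-by → no.
theta [t=279, t=390] → overlapped-by → no.
Total: 3.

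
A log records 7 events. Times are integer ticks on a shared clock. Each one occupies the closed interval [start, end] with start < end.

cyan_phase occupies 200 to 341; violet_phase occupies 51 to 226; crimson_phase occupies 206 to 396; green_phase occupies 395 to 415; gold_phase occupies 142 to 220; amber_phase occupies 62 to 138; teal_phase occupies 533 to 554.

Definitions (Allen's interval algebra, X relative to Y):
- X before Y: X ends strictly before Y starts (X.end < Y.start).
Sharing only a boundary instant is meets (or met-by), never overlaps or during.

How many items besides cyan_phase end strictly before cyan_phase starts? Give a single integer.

1

Target cyan_phase = [200, 341].
amber_phase [62, 138] → before → counts.
crimson_phase [206, 396] → overlapped-by → no.
gold_phase [142, 220] → overlaps → no.
green_phase [395, 415] → after → no.
teal_phase [533, 554] → after → no.
violet_phase [51, 226] → overlaps → no.
Total: 1.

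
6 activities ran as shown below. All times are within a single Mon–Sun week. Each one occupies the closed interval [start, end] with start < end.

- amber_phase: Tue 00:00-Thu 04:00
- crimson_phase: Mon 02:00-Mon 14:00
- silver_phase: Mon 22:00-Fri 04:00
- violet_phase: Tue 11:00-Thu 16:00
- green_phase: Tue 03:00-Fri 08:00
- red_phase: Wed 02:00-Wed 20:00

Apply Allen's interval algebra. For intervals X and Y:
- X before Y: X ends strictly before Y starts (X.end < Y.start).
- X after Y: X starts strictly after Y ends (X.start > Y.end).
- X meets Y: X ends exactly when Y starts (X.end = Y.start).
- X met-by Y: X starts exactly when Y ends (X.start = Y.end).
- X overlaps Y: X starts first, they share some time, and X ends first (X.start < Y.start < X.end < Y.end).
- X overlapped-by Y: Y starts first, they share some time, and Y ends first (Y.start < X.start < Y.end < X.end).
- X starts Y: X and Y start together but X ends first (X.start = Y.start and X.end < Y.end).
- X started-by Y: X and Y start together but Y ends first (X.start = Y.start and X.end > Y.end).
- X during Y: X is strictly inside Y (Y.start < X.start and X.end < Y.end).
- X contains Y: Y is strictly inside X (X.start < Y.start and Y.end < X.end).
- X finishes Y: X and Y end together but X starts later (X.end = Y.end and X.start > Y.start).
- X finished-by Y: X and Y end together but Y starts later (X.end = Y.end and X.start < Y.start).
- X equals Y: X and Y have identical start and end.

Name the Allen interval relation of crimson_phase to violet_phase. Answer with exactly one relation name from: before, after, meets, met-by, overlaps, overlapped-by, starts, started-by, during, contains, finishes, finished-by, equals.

before

crimson_phase = [Mon 02:00, Mon 14:00]; violet_phase = [Tue 11:00, Thu 16:00].
Compare endpoints: crimson_phase.start < violet_phase.start, crimson_phase.start < violet_phase.end, crimson_phase.end < violet_phase.start, crimson_phase.end < violet_phase.end.
That pattern is 'before'.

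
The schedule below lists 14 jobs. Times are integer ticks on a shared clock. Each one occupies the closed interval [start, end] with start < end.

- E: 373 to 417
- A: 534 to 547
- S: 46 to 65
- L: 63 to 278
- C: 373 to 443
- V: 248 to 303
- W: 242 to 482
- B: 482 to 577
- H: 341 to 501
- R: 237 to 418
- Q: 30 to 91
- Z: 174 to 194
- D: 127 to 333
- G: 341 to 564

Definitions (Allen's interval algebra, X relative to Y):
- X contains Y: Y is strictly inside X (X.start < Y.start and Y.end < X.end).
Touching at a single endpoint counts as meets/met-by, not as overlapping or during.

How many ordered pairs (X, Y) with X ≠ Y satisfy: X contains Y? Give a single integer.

Checking all 182 ordered pairs for relation 'contains'; matching pairs in alphabetical order:
(B, A): B contains A ✓
(D, V): D contains V ✓
(D, Z): D contains Z ✓
(G, A): G contains A ✓
(G, C): G contains C ✓
(G, E): G contains E ✓
(H, C): H contains C ✓
(H, E): H contains E ✓
(L, Z): L contains Z ✓
(Q, S): Q contains S ✓
(R, E): R contains E ✓
(R, V): R contains V ✓
(W, C): W contains C ✓
(W, E): W contains E ✓
(W, V): W contains V ✓
Count: 15.

15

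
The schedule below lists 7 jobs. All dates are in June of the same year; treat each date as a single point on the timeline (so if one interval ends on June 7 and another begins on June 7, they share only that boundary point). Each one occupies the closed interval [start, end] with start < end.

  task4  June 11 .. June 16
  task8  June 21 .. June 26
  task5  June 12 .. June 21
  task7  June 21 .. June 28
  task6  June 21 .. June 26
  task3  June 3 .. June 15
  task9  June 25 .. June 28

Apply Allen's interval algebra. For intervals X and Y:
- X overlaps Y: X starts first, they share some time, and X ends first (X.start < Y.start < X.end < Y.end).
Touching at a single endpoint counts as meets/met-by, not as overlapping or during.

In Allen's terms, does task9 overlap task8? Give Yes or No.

task9 = [June 25, June 28], task8 = [June 21, June 26].
Actual relation of task9 to task8: overlapped-by.
Asked whether 'overlaps' holds → No.

No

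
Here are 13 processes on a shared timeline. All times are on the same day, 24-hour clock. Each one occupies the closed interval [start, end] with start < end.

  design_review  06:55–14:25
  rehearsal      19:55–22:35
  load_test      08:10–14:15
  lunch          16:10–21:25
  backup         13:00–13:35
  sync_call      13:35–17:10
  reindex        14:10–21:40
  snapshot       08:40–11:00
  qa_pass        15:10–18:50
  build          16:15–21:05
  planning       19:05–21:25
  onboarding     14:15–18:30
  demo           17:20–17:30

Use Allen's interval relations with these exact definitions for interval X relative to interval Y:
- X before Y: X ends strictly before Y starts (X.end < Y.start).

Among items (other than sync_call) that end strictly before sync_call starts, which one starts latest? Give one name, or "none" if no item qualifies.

snapshot

Target sync_call = [13:35, 17:10].
backup [13:00, 13:35] → meets → excluded.
build [16:15, 21:05] → overlapped-by → excluded.
demo [17:20, 17:30] → after → excluded.
design_review [06:55, 14:25] → overlaps → excluded.
load_test [08:10, 14:15] → overlaps → excluded.
lunch [16:10, 21:25] → overlapped-by → excluded.
onboarding [14:15, 18:30] → overlapped-by → excluded.
planning [19:05, 21:25] → after → excluded.
qa_pass [15:10, 18:50] → overlapped-by → excluded.
rehearsal [19:55, 22:35] → after → excluded.
reindex [14:10, 21:40] → overlapped-by → excluded.
snapshot [08:40, 11:00] → before → candidate.
Among candidates, latest start is 08:40 → snapshot.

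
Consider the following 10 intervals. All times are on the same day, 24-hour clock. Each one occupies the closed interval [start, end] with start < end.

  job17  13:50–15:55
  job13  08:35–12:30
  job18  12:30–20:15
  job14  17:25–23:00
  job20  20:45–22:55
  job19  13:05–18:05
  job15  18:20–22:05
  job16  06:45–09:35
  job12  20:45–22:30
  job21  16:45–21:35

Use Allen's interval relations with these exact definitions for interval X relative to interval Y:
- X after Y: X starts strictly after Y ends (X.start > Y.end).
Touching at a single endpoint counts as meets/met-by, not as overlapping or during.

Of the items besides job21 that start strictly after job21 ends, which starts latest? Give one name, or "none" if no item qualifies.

Target job21 = [16:45, 21:35].
job12 [20:45, 22:30] → overlapped-by → excluded.
job13 [08:35, 12:30] → before → excluded.
job14 [17:25, 23:00] → overlapped-by → excluded.
job15 [18:20, 22:05] → overlapped-by → excluded.
job16 [06:45, 09:35] → before → excluded.
job17 [13:50, 15:55] → before → excluded.
job18 [12:30, 20:15] → overlaps → excluded.
job19 [13:05, 18:05] → overlaps → excluded.
job20 [20:45, 22:55] → overlapped-by → excluded.
No candidates → none.

none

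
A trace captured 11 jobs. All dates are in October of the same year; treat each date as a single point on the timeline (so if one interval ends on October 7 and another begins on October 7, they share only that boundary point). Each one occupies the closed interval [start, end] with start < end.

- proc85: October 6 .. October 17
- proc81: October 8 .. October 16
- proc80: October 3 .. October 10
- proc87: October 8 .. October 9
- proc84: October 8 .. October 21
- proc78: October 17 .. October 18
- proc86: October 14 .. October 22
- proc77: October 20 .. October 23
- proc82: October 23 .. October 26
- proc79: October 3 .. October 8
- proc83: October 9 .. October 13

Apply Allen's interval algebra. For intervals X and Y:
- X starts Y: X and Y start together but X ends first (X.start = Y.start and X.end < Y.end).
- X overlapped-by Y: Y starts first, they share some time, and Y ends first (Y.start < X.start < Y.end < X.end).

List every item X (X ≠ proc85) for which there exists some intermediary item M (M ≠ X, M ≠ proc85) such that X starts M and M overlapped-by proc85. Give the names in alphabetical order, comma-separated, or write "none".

proc81, proc87

Target proc85 = [October 6, October 17].
Intermediaries M with M overlapped-by proc85: proc84, proc86.
Via proc84 — items with X starts proc84: proc81, proc87.
Via proc86 — items with X starts proc86: none.
Union: proc81, proc87.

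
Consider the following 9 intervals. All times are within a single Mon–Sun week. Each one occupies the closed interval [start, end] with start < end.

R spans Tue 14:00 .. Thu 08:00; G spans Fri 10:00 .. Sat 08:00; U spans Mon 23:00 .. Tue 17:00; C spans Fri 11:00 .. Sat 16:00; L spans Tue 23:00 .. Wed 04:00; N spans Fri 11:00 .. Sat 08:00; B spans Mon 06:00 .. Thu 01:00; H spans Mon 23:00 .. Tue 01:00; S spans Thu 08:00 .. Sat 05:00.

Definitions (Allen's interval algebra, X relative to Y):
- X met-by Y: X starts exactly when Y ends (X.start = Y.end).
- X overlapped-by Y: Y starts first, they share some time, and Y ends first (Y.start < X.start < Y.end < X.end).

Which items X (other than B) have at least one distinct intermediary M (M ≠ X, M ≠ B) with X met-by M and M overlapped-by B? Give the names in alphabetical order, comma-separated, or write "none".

S

Target B = [Mon 06:00, Thu 01:00].
Intermediaries M with M overlapped-by B: R.
Via R — items with X met-by R: S.
Union: S.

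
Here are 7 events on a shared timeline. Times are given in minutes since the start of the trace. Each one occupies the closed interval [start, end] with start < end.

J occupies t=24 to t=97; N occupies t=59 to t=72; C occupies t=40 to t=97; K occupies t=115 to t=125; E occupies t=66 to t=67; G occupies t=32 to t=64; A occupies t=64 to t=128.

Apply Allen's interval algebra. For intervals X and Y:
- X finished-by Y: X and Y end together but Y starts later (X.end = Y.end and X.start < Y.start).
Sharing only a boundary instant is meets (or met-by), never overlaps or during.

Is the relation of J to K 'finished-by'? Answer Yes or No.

No

J = [t=24, t=97], K = [t=115, t=125].
Actual relation of J to K: before.
Asked whether 'finished-by' holds → No.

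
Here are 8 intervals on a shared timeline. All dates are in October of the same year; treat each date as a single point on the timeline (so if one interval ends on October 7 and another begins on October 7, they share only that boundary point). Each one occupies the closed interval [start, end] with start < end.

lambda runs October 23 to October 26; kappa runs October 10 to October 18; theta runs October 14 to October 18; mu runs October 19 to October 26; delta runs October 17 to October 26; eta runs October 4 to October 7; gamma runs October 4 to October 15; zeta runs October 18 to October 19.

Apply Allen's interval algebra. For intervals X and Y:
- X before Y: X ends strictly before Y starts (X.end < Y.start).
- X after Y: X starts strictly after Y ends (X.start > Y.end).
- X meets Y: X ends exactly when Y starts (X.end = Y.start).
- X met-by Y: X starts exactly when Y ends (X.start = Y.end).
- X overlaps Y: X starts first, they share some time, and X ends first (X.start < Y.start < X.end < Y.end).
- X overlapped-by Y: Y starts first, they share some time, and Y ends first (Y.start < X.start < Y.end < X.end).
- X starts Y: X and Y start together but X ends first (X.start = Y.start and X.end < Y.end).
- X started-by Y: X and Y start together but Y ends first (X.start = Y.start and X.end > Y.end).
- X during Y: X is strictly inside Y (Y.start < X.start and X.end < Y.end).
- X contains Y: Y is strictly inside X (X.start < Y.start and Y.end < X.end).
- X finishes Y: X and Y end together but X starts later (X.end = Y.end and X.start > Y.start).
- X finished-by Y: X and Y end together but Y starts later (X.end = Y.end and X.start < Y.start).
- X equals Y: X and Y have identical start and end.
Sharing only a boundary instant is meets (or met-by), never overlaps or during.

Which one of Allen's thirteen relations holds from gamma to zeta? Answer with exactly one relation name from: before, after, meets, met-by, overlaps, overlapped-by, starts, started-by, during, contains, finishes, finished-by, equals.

before

gamma = [October 4, October 15]; zeta = [October 18, October 19].
Compare endpoints: gamma.start < zeta.start, gamma.start < zeta.end, gamma.end < zeta.start, gamma.end < zeta.end.
That pattern is 'before'.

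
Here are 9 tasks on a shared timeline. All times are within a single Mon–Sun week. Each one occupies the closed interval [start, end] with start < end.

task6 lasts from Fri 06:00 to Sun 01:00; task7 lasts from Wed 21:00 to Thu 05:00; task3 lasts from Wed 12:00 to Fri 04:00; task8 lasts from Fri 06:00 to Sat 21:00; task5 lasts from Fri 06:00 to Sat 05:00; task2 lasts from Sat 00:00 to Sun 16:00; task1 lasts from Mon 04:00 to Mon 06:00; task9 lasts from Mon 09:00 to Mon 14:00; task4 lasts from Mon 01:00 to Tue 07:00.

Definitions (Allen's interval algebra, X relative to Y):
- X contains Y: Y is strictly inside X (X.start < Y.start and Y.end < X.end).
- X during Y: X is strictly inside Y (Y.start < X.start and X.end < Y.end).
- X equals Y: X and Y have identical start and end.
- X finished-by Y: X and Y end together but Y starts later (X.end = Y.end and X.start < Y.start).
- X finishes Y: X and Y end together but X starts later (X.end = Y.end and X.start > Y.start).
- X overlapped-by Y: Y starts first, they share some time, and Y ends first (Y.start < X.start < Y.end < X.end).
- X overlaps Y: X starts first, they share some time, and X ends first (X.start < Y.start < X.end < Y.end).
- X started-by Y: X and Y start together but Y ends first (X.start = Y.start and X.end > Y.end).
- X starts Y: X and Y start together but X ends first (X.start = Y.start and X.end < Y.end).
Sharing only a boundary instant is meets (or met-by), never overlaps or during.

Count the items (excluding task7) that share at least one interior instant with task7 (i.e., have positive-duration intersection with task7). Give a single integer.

Target task7 = [Wed 21:00, Thu 05:00].
task1 [Mon 04:00, Mon 06:00] → before → no.
task2 [Sat 00:00, Sun 16:00] → after → no.
task3 [Wed 12:00, Fri 04:00] → contains → counts.
task4 [Mon 01:00, Tue 07:00] → before → no.
task5 [Fri 06:00, Sat 05:00] → after → no.
task6 [Fri 06:00, Sun 01:00] → after → no.
task8 [Fri 06:00, Sat 21:00] → after → no.
task9 [Mon 09:00, Mon 14:00] → before → no.
Total: 1.

1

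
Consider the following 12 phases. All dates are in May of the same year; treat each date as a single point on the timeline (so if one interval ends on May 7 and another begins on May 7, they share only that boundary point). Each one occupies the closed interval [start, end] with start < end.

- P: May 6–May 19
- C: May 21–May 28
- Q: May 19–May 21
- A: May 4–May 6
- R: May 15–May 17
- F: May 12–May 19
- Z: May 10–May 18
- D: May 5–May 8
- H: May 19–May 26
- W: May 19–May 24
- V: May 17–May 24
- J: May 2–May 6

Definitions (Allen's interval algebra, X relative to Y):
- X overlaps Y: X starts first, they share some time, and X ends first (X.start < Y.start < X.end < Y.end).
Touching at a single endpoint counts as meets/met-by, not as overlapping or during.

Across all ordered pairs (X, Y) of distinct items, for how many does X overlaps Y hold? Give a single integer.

Checking all 132 ordered pairs for relation 'overlaps'; matching pairs in alphabetical order:
(A, D): A overlaps D ✓
(D, P): D overlaps P ✓
(F, V): F overlaps V ✓
(H, C): H overlaps C ✓
(J, D): J overlaps D ✓
(P, V): P overlaps V ✓
(V, C): V overlaps C ✓
(V, H): V overlaps H ✓
(W, C): W overlaps C ✓
(Z, F): Z overlaps F ✓
(Z, V): Z overlaps V ✓
Count: 11.

11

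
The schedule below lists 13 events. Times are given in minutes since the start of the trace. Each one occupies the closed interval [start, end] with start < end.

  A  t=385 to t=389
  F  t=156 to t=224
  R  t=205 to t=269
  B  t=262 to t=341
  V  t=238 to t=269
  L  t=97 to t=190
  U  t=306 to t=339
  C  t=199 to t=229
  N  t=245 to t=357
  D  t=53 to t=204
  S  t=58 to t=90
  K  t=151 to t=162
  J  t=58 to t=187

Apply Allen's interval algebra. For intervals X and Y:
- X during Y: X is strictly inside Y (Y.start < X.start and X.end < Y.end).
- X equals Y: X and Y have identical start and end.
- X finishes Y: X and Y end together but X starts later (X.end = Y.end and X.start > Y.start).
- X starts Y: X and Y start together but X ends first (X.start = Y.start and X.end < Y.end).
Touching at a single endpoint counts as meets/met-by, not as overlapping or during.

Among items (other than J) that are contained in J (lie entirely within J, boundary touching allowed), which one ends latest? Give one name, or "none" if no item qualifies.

Target J = [t=58, t=187].
A [t=385, t=389] → after → excluded.
B [t=262, t=341] → after → excluded.
C [t=199, t=229] → after → excluded.
D [t=53, t=204] → contains → excluded.
F [t=156, t=224] → overlapped-by → excluded.
K [t=151, t=162] → during → candidate.
L [t=97, t=190] → overlapped-by → excluded.
N [t=245, t=357] → after → excluded.
R [t=205, t=269] → after → excluded.
S [t=58, t=90] → starts → candidate.
U [t=306, t=339] → after → excluded.
V [t=238, t=269] → after → excluded.
Among candidates, latest end is t=162 → K.

K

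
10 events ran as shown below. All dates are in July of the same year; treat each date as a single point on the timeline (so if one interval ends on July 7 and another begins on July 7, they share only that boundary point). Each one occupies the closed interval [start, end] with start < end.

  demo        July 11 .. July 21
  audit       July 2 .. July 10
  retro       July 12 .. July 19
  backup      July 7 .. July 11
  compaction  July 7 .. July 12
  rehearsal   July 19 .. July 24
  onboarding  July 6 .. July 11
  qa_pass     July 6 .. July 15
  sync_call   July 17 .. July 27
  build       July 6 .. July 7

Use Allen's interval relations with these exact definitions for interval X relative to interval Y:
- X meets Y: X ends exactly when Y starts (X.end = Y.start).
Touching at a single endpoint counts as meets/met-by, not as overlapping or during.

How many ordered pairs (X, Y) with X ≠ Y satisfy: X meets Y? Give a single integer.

Checking all 90 ordered pairs for relation 'meets'; matching pairs in alphabetical order:
(backup, demo): backup meets demo ✓
(build, backup): build meets backup ✓
(build, compaction): build meets compaction ✓
(compaction, retro): compaction meets retro ✓
(onboarding, demo): onboarding meets demo ✓
(retro, rehearsal): retro meets rehearsal ✓
Count: 6.

6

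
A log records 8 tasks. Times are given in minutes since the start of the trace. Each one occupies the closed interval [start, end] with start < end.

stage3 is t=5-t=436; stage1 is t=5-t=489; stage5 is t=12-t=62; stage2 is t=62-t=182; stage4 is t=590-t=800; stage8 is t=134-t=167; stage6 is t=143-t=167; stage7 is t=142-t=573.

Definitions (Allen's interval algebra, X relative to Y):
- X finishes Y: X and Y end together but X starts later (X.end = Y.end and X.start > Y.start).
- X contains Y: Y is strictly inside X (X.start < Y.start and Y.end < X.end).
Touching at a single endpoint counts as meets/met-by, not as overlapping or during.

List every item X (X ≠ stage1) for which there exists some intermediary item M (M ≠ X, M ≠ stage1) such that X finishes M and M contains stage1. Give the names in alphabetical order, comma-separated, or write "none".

Target stage1 = [t=5, t=489].
Intermediaries M with M contains stage1: none.
Union: none.

none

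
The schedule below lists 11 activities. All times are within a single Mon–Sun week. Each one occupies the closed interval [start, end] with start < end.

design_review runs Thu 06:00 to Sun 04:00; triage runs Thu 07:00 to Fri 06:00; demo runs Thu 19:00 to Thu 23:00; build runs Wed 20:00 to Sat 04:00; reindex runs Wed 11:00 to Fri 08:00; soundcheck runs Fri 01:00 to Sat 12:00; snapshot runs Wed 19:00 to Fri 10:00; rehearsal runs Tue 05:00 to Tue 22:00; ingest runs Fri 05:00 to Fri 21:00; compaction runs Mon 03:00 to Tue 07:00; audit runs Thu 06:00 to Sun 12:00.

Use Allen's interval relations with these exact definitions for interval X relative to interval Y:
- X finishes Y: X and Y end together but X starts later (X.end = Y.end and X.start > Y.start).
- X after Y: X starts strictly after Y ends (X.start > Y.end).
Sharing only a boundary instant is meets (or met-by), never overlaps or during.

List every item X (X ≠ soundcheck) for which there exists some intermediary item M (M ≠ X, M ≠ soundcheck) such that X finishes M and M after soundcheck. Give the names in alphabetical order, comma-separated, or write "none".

none

Target soundcheck = [Fri 01:00, Sat 12:00].
Intermediaries M with M after soundcheck: none.
Union: none.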